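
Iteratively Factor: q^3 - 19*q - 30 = (q - 5)*(q^2 + 5*q + 6) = (q - 5)*(q + 3)*(q + 2)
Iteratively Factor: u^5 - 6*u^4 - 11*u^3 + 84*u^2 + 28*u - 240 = (u + 2)*(u^4 - 8*u^3 + 5*u^2 + 74*u - 120) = (u - 2)*(u + 2)*(u^3 - 6*u^2 - 7*u + 60) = (u - 5)*(u - 2)*(u + 2)*(u^2 - u - 12) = (u - 5)*(u - 2)*(u + 2)*(u + 3)*(u - 4)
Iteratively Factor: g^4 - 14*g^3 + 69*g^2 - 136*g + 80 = (g - 1)*(g^3 - 13*g^2 + 56*g - 80) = (g - 5)*(g - 1)*(g^2 - 8*g + 16) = (g - 5)*(g - 4)*(g - 1)*(g - 4)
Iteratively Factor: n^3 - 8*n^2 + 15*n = (n)*(n^2 - 8*n + 15) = n*(n - 3)*(n - 5)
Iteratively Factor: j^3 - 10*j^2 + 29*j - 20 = (j - 5)*(j^2 - 5*j + 4) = (j - 5)*(j - 4)*(j - 1)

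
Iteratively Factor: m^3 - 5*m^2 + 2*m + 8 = (m - 2)*(m^2 - 3*m - 4) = (m - 4)*(m - 2)*(m + 1)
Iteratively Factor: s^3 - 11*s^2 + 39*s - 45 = (s - 3)*(s^2 - 8*s + 15) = (s - 3)^2*(s - 5)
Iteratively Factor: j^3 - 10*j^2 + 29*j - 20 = (j - 4)*(j^2 - 6*j + 5) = (j - 4)*(j - 1)*(j - 5)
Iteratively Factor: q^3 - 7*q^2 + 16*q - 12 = (q - 3)*(q^2 - 4*q + 4) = (q - 3)*(q - 2)*(q - 2)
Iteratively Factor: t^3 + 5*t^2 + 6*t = (t)*(t^2 + 5*t + 6) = t*(t + 2)*(t + 3)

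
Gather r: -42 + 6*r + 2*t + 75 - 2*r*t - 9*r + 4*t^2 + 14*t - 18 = r*(-2*t - 3) + 4*t^2 + 16*t + 15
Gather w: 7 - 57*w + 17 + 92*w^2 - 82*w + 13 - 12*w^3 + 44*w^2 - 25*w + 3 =-12*w^3 + 136*w^2 - 164*w + 40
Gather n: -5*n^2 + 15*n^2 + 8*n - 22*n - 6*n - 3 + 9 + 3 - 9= 10*n^2 - 20*n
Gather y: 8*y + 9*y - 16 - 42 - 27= 17*y - 85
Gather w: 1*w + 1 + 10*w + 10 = 11*w + 11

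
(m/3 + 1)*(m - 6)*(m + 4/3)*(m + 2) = m^4/3 + m^3/9 - 76*m^2/9 - 68*m/3 - 16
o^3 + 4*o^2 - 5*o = o*(o - 1)*(o + 5)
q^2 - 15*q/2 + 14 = (q - 4)*(q - 7/2)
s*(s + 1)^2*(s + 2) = s^4 + 4*s^3 + 5*s^2 + 2*s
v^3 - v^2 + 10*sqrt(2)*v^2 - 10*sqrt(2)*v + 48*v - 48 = (v - 1)*(v + 4*sqrt(2))*(v + 6*sqrt(2))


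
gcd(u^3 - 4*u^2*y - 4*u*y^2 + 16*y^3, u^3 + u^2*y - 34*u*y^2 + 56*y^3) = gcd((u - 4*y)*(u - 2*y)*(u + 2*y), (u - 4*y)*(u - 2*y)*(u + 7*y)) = u^2 - 6*u*y + 8*y^2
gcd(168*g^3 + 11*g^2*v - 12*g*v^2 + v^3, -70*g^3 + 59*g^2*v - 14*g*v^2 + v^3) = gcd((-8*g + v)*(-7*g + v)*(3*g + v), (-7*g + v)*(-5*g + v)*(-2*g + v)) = -7*g + v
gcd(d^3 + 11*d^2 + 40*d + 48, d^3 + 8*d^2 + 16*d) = d^2 + 8*d + 16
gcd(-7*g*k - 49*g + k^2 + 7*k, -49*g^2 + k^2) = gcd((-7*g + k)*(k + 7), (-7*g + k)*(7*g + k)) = 7*g - k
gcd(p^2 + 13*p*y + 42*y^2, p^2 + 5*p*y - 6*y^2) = p + 6*y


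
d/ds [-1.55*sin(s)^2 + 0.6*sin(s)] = (0.6 - 3.1*sin(s))*cos(s)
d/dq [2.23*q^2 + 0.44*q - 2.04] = 4.46*q + 0.44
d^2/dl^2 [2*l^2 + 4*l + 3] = 4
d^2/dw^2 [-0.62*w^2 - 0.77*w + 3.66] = -1.24000000000000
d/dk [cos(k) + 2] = -sin(k)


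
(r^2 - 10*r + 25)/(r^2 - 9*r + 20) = (r - 5)/(r - 4)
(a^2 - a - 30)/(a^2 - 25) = (a - 6)/(a - 5)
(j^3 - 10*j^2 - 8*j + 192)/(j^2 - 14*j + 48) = j + 4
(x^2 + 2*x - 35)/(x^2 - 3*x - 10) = (x + 7)/(x + 2)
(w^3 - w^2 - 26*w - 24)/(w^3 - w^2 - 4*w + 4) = (w^3 - w^2 - 26*w - 24)/(w^3 - w^2 - 4*w + 4)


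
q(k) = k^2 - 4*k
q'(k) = 2*k - 4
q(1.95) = -4.00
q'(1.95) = -0.10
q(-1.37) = 7.36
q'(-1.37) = -6.74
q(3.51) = -1.72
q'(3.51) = 3.02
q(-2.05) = 12.40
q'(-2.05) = -8.10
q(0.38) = -1.38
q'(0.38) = -3.24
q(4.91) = 4.47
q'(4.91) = 5.82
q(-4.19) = 34.32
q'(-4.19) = -12.38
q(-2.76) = 18.66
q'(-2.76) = -9.52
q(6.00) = 12.00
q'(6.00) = 8.00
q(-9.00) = 117.00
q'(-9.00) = -22.00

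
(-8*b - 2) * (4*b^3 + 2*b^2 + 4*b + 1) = -32*b^4 - 24*b^3 - 36*b^2 - 16*b - 2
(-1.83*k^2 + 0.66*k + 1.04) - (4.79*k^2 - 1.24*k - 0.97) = -6.62*k^2 + 1.9*k + 2.01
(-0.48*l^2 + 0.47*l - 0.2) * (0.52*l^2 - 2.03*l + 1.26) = -0.2496*l^4 + 1.2188*l^3 - 1.6629*l^2 + 0.9982*l - 0.252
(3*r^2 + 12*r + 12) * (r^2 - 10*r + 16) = 3*r^4 - 18*r^3 - 60*r^2 + 72*r + 192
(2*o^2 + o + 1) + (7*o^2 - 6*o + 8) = 9*o^2 - 5*o + 9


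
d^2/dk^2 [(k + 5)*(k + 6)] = 2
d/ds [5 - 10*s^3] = -30*s^2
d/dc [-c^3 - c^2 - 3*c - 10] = -3*c^2 - 2*c - 3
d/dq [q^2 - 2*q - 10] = 2*q - 2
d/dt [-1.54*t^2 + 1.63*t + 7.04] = 1.63 - 3.08*t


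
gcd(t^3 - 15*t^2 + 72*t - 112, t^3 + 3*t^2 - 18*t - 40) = t - 4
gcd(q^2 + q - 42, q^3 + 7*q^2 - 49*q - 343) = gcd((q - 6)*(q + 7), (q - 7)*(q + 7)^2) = q + 7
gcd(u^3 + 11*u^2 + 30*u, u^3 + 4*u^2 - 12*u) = u^2 + 6*u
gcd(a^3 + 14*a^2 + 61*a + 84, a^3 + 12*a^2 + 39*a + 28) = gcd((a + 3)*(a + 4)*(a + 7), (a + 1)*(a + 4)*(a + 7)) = a^2 + 11*a + 28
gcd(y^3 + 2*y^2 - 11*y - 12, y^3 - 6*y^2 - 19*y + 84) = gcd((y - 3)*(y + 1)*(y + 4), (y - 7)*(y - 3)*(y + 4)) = y^2 + y - 12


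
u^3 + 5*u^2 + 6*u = u*(u + 2)*(u + 3)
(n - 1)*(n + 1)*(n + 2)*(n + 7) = n^4 + 9*n^3 + 13*n^2 - 9*n - 14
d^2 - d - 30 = (d - 6)*(d + 5)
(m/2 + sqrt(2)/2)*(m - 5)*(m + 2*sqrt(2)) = m^3/2 - 5*m^2/2 + 3*sqrt(2)*m^2/2 - 15*sqrt(2)*m/2 + 2*m - 10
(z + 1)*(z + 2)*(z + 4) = z^3 + 7*z^2 + 14*z + 8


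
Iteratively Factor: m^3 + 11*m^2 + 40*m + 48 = (m + 4)*(m^2 + 7*m + 12) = (m + 3)*(m + 4)*(m + 4)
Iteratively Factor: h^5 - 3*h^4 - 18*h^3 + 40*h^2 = (h - 5)*(h^4 + 2*h^3 - 8*h^2) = (h - 5)*(h - 2)*(h^3 + 4*h^2) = h*(h - 5)*(h - 2)*(h^2 + 4*h) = h*(h - 5)*(h - 2)*(h + 4)*(h)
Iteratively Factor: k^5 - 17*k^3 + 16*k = (k + 1)*(k^4 - k^3 - 16*k^2 + 16*k) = k*(k + 1)*(k^3 - k^2 - 16*k + 16) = k*(k + 1)*(k + 4)*(k^2 - 5*k + 4) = k*(k - 4)*(k + 1)*(k + 4)*(k - 1)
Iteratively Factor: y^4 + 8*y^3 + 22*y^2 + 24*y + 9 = (y + 1)*(y^3 + 7*y^2 + 15*y + 9) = (y + 1)*(y + 3)*(y^2 + 4*y + 3) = (y + 1)*(y + 3)^2*(y + 1)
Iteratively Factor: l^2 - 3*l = (l - 3)*(l)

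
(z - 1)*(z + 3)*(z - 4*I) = z^3 + 2*z^2 - 4*I*z^2 - 3*z - 8*I*z + 12*I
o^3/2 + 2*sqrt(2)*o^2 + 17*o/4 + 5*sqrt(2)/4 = (o/2 + sqrt(2)/2)*(o + sqrt(2)/2)*(o + 5*sqrt(2)/2)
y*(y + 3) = y^2 + 3*y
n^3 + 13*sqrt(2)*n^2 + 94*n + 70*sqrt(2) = (n + sqrt(2))*(n + 5*sqrt(2))*(n + 7*sqrt(2))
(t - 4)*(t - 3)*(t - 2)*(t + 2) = t^4 - 7*t^3 + 8*t^2 + 28*t - 48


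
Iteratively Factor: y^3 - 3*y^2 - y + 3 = (y - 3)*(y^2 - 1) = (y - 3)*(y - 1)*(y + 1)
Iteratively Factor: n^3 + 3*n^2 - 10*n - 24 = (n + 4)*(n^2 - n - 6) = (n - 3)*(n + 4)*(n + 2)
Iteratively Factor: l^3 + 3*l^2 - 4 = (l + 2)*(l^2 + l - 2) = (l - 1)*(l + 2)*(l + 2)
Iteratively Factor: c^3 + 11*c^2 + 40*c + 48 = (c + 4)*(c^2 + 7*c + 12) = (c + 4)^2*(c + 3)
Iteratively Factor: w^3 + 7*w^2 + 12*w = (w + 3)*(w^2 + 4*w) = (w + 3)*(w + 4)*(w)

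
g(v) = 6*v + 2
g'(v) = 6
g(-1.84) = -9.04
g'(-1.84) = 6.00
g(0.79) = 6.74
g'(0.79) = 6.00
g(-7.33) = -41.98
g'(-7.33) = 6.00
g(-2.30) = -11.80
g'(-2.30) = 6.00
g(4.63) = 29.78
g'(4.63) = 6.00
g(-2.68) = -14.08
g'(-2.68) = 6.00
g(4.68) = 30.08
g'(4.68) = 6.00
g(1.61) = 11.66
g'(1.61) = 6.00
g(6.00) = 38.00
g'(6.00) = 6.00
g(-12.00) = -70.00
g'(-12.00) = 6.00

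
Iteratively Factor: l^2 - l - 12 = (l - 4)*(l + 3)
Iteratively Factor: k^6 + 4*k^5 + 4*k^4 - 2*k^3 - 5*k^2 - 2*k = (k + 2)*(k^5 + 2*k^4 - 2*k^2 - k) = (k + 1)*(k + 2)*(k^4 + k^3 - k^2 - k) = (k + 1)^2*(k + 2)*(k^3 - k) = (k - 1)*(k + 1)^2*(k + 2)*(k^2 + k) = (k - 1)*(k + 1)^3*(k + 2)*(k)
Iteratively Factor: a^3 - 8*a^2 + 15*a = (a - 5)*(a^2 - 3*a) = (a - 5)*(a - 3)*(a)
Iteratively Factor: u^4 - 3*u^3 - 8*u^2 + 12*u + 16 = (u - 4)*(u^3 + u^2 - 4*u - 4) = (u - 4)*(u + 2)*(u^2 - u - 2) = (u - 4)*(u + 1)*(u + 2)*(u - 2)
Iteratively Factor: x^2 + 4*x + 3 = (x + 1)*(x + 3)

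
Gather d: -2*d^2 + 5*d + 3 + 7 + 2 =-2*d^2 + 5*d + 12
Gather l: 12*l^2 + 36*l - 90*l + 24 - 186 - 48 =12*l^2 - 54*l - 210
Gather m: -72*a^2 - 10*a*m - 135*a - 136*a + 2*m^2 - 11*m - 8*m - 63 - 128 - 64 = -72*a^2 - 271*a + 2*m^2 + m*(-10*a - 19) - 255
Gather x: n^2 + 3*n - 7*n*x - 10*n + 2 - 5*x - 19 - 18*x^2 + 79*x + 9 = n^2 - 7*n - 18*x^2 + x*(74 - 7*n) - 8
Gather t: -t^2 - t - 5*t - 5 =-t^2 - 6*t - 5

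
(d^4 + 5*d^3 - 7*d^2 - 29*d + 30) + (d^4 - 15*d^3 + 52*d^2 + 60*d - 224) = 2*d^4 - 10*d^3 + 45*d^2 + 31*d - 194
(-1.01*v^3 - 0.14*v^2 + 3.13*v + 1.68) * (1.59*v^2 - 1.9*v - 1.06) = -1.6059*v^5 + 1.6964*v^4 + 6.3133*v^3 - 3.1274*v^2 - 6.5098*v - 1.7808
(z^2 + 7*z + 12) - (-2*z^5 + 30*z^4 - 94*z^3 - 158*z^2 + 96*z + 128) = 2*z^5 - 30*z^4 + 94*z^3 + 159*z^2 - 89*z - 116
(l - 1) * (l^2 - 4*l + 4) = l^3 - 5*l^2 + 8*l - 4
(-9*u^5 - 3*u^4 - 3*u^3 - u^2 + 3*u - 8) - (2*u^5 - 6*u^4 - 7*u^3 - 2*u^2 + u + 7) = -11*u^5 + 3*u^4 + 4*u^3 + u^2 + 2*u - 15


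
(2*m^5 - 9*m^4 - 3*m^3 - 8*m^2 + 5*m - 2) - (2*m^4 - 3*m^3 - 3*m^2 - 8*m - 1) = 2*m^5 - 11*m^4 - 5*m^2 + 13*m - 1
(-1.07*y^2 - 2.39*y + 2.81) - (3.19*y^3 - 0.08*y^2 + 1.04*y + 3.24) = -3.19*y^3 - 0.99*y^2 - 3.43*y - 0.43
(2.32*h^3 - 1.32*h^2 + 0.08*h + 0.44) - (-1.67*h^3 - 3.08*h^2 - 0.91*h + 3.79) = 3.99*h^3 + 1.76*h^2 + 0.99*h - 3.35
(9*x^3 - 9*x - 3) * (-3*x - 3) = -27*x^4 - 27*x^3 + 27*x^2 + 36*x + 9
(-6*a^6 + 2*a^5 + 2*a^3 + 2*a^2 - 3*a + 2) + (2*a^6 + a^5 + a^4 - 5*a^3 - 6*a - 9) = -4*a^6 + 3*a^5 + a^4 - 3*a^3 + 2*a^2 - 9*a - 7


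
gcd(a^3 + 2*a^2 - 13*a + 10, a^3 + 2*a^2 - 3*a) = a - 1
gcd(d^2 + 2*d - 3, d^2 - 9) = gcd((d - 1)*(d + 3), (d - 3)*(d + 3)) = d + 3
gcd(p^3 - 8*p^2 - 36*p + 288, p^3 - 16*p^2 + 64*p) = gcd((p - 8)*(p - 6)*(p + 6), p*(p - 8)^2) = p - 8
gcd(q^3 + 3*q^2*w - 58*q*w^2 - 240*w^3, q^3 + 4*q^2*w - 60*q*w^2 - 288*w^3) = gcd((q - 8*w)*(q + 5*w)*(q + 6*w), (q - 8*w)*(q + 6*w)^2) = q^2 - 2*q*w - 48*w^2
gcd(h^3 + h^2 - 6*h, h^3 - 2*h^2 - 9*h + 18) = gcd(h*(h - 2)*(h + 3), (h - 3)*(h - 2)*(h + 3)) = h^2 + h - 6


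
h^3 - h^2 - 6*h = h*(h - 3)*(h + 2)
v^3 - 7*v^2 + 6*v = v*(v - 6)*(v - 1)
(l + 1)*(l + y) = l^2 + l*y + l + y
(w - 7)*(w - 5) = w^2 - 12*w + 35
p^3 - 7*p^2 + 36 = (p - 6)*(p - 3)*(p + 2)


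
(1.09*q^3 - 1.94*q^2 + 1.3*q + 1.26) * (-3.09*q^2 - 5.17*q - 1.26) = -3.3681*q^5 + 0.359299999999999*q^4 + 4.6394*q^3 - 8.17*q^2 - 8.1522*q - 1.5876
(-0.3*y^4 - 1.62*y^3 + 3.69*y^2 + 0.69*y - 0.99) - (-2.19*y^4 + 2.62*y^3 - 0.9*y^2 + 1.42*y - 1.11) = 1.89*y^4 - 4.24*y^3 + 4.59*y^2 - 0.73*y + 0.12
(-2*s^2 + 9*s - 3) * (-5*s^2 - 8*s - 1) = 10*s^4 - 29*s^3 - 55*s^2 + 15*s + 3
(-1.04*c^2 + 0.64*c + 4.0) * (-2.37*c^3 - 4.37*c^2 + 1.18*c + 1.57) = 2.4648*c^5 + 3.028*c^4 - 13.504*c^3 - 18.3576*c^2 + 5.7248*c + 6.28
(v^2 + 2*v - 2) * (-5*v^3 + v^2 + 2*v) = -5*v^5 - 9*v^4 + 14*v^3 + 2*v^2 - 4*v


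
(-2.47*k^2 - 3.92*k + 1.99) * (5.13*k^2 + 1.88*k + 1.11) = -12.6711*k^4 - 24.7532*k^3 + 0.0974000000000004*k^2 - 0.610000000000001*k + 2.2089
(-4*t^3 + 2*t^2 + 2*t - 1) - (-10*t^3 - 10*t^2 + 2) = 6*t^3 + 12*t^2 + 2*t - 3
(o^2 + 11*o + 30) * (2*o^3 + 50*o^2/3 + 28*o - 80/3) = 2*o^5 + 116*o^4/3 + 814*o^3/3 + 2344*o^2/3 + 1640*o/3 - 800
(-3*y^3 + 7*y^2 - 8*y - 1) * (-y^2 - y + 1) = 3*y^5 - 4*y^4 - 2*y^3 + 16*y^2 - 7*y - 1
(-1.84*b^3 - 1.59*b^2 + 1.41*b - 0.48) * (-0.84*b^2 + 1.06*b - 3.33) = 1.5456*b^5 - 0.6148*b^4 + 3.2574*b^3 + 7.1925*b^2 - 5.2041*b + 1.5984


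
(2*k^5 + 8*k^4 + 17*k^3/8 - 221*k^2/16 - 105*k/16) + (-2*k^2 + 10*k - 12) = 2*k^5 + 8*k^4 + 17*k^3/8 - 253*k^2/16 + 55*k/16 - 12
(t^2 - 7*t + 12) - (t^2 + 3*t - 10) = 22 - 10*t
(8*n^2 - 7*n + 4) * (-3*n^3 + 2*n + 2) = -24*n^5 + 21*n^4 + 4*n^3 + 2*n^2 - 6*n + 8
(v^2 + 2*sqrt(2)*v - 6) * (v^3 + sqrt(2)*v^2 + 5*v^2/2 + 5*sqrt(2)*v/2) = v^5 + 5*v^4/2 + 3*sqrt(2)*v^4 - 2*v^3 + 15*sqrt(2)*v^3/2 - 6*sqrt(2)*v^2 - 5*v^2 - 15*sqrt(2)*v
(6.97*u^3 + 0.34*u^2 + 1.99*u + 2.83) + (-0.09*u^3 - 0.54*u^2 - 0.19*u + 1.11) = 6.88*u^3 - 0.2*u^2 + 1.8*u + 3.94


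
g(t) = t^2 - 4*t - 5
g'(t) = 2*t - 4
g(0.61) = -7.07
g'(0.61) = -2.78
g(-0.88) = -0.71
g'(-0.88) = -5.76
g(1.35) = -8.58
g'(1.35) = -1.30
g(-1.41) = 2.63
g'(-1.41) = -6.82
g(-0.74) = -1.49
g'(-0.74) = -5.48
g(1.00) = -8.00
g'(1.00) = -2.00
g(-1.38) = 2.42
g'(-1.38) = -6.76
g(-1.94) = 6.52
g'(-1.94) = -7.88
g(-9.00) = 112.00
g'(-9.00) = -22.00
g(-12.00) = 187.00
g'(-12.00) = -28.00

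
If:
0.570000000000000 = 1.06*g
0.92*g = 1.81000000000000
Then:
No Solution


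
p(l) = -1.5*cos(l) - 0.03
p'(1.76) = 1.47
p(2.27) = 0.94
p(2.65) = 1.29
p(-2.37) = 1.05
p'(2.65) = 0.71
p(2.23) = 0.89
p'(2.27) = 1.15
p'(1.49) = 1.50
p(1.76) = 0.25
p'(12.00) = -0.80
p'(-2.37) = -1.05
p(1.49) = -0.15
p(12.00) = -1.30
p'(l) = 1.5*sin(l)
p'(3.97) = -1.11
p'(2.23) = 1.19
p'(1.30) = 1.45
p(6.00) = -1.47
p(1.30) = -0.43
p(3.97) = 0.98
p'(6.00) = -0.42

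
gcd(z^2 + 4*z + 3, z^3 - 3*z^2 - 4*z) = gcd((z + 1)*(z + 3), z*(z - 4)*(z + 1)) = z + 1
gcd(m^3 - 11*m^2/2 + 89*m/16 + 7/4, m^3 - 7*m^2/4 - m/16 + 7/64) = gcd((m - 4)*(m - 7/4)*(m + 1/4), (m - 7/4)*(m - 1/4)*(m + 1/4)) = m^2 - 3*m/2 - 7/16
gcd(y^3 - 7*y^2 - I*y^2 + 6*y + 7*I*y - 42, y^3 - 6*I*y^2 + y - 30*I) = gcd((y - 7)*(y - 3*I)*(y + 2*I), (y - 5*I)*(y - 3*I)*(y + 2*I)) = y^2 - I*y + 6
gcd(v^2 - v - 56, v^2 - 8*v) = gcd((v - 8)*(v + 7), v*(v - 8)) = v - 8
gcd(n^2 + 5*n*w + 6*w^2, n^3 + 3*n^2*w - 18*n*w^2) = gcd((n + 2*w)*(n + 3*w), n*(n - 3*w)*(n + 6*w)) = 1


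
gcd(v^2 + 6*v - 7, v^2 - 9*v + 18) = 1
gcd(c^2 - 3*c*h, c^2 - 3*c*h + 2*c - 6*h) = c - 3*h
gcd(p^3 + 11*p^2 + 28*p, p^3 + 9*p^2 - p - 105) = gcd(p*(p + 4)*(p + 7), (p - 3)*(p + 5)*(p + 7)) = p + 7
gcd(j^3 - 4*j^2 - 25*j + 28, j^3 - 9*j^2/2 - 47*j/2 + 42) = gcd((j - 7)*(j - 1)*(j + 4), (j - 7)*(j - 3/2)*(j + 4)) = j^2 - 3*j - 28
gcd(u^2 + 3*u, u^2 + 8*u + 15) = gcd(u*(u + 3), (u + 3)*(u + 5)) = u + 3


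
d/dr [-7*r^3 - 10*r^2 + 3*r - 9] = -21*r^2 - 20*r + 3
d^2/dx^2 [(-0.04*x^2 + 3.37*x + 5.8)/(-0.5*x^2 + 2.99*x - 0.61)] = (-1.5654*x^3 - 8.7732*x^2 + 58.1931*x - 112.430478)/(0.125*x^6 - 2.2425*x^5 + 13.86765*x^4 - 32.202599*x^3 + 16.918533*x^2 - 3.337737*x + 0.226981)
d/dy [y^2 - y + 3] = 2*y - 1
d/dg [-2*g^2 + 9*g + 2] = 9 - 4*g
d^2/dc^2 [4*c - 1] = 0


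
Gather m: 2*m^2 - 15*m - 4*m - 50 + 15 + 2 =2*m^2 - 19*m - 33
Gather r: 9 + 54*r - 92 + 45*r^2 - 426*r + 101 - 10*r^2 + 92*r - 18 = 35*r^2 - 280*r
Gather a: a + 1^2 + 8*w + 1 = a + 8*w + 2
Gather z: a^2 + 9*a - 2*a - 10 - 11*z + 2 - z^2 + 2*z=a^2 + 7*a - z^2 - 9*z - 8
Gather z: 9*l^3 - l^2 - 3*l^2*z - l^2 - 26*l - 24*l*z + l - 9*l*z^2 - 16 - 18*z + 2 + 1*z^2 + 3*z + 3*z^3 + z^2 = 9*l^3 - 2*l^2 - 25*l + 3*z^3 + z^2*(2 - 9*l) + z*(-3*l^2 - 24*l - 15) - 14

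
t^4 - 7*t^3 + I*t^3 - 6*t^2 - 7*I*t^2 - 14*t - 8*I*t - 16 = (t - 8)*(t + 1)*(t - I)*(t + 2*I)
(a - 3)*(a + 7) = a^2 + 4*a - 21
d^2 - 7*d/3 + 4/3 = (d - 4/3)*(d - 1)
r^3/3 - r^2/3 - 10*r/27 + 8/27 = (r/3 + 1/3)*(r - 4/3)*(r - 2/3)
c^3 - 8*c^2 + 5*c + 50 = (c - 5)^2*(c + 2)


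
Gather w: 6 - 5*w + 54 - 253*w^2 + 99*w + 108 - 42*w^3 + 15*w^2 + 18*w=-42*w^3 - 238*w^2 + 112*w + 168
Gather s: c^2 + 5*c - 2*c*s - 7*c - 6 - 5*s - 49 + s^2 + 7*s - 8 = c^2 - 2*c + s^2 + s*(2 - 2*c) - 63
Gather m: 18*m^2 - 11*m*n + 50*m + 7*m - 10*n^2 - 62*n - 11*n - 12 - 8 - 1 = 18*m^2 + m*(57 - 11*n) - 10*n^2 - 73*n - 21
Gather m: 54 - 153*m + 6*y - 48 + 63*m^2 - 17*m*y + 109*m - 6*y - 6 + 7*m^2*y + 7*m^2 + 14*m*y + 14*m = m^2*(7*y + 70) + m*(-3*y - 30)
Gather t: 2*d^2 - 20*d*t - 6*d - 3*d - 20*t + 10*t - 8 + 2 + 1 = 2*d^2 - 9*d + t*(-20*d - 10) - 5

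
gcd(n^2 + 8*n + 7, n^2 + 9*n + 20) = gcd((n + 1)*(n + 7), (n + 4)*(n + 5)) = 1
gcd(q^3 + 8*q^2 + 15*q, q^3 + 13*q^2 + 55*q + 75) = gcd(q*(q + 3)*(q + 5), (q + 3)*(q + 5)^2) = q^2 + 8*q + 15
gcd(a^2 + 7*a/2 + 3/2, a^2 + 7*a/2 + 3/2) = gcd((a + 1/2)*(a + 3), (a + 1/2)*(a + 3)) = a^2 + 7*a/2 + 3/2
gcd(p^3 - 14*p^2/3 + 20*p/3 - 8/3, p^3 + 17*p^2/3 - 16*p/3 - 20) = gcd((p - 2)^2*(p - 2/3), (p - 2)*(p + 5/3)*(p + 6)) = p - 2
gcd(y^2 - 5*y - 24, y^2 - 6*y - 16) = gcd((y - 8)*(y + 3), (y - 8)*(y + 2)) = y - 8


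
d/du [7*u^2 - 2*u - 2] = 14*u - 2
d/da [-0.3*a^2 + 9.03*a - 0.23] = 9.03 - 0.6*a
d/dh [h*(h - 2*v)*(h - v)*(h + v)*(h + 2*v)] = 5*h^4 - 15*h^2*v^2 + 4*v^4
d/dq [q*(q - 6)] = 2*q - 6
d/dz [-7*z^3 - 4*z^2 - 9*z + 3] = -21*z^2 - 8*z - 9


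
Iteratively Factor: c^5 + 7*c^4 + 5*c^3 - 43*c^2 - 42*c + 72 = (c + 3)*(c^4 + 4*c^3 - 7*c^2 - 22*c + 24) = (c + 3)^2*(c^3 + c^2 - 10*c + 8) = (c - 2)*(c + 3)^2*(c^2 + 3*c - 4) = (c - 2)*(c - 1)*(c + 3)^2*(c + 4)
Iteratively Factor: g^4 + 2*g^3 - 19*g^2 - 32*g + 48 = (g - 1)*(g^3 + 3*g^2 - 16*g - 48) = (g - 1)*(g + 4)*(g^2 - g - 12) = (g - 1)*(g + 3)*(g + 4)*(g - 4)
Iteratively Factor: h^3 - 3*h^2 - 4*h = (h - 4)*(h^2 + h) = (h - 4)*(h + 1)*(h)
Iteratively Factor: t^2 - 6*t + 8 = (t - 2)*(t - 4)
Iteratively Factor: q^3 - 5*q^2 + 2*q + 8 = (q - 2)*(q^2 - 3*q - 4) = (q - 4)*(q - 2)*(q + 1)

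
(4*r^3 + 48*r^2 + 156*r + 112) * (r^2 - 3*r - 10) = 4*r^5 + 36*r^4 - 28*r^3 - 836*r^2 - 1896*r - 1120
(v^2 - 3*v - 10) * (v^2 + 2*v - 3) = v^4 - v^3 - 19*v^2 - 11*v + 30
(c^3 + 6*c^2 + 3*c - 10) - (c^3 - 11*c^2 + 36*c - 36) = 17*c^2 - 33*c + 26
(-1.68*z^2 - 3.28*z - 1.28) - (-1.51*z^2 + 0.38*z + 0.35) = -0.17*z^2 - 3.66*z - 1.63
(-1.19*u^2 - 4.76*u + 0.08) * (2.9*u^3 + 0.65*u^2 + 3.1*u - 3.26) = -3.451*u^5 - 14.5775*u^4 - 6.551*u^3 - 10.8246*u^2 + 15.7656*u - 0.2608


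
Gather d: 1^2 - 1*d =1 - d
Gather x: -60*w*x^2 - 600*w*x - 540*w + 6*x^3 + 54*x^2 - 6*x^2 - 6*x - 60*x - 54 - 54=-540*w + 6*x^3 + x^2*(48 - 60*w) + x*(-600*w - 66) - 108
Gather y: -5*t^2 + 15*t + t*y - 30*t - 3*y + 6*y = -5*t^2 - 15*t + y*(t + 3)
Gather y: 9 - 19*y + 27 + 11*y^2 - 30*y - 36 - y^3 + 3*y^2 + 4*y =-y^3 + 14*y^2 - 45*y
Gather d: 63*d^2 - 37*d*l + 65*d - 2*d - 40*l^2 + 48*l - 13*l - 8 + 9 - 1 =63*d^2 + d*(63 - 37*l) - 40*l^2 + 35*l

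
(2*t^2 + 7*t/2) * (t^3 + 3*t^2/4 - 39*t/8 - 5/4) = 2*t^5 + 5*t^4 - 57*t^3/8 - 313*t^2/16 - 35*t/8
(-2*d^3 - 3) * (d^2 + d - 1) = -2*d^5 - 2*d^4 + 2*d^3 - 3*d^2 - 3*d + 3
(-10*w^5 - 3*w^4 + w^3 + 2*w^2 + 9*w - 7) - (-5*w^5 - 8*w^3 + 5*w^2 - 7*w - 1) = -5*w^5 - 3*w^4 + 9*w^3 - 3*w^2 + 16*w - 6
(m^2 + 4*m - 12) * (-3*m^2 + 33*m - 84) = -3*m^4 + 21*m^3 + 84*m^2 - 732*m + 1008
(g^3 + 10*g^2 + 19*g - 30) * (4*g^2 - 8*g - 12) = 4*g^5 + 32*g^4 - 16*g^3 - 392*g^2 + 12*g + 360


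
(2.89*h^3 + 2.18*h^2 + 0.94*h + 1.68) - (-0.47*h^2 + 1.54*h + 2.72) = 2.89*h^3 + 2.65*h^2 - 0.6*h - 1.04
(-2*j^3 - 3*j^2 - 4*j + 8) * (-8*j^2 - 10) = 16*j^5 + 24*j^4 + 52*j^3 - 34*j^2 + 40*j - 80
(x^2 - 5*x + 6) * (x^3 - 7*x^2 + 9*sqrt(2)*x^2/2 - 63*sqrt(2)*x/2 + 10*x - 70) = x^5 - 12*x^4 + 9*sqrt(2)*x^4/2 - 54*sqrt(2)*x^3 + 51*x^3 - 162*x^2 + 369*sqrt(2)*x^2/2 - 189*sqrt(2)*x + 410*x - 420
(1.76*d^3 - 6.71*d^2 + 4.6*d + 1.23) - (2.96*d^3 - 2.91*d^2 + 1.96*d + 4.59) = -1.2*d^3 - 3.8*d^2 + 2.64*d - 3.36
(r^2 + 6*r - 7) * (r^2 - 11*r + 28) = r^4 - 5*r^3 - 45*r^2 + 245*r - 196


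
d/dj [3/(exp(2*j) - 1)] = -3/(2*sinh(j)^2)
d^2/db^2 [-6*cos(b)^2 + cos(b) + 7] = -cos(b) + 12*cos(2*b)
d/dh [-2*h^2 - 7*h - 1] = -4*h - 7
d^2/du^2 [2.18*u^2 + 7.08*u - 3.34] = 4.36000000000000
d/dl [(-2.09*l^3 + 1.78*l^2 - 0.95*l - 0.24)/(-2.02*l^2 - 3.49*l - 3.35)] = (4.2218*l^4 + 14.5882*l^3 + 12.8733*l^2 - 12.8956*l + 2.3449)/(4.0804*l^4 + 14.0996*l^3 + 25.7141*l^2 + 23.383*l + 11.2225)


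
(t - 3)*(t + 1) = t^2 - 2*t - 3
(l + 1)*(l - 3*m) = l^2 - 3*l*m + l - 3*m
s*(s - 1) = s^2 - s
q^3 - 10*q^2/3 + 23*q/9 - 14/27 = (q - 7/3)*(q - 2/3)*(q - 1/3)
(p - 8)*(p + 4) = p^2 - 4*p - 32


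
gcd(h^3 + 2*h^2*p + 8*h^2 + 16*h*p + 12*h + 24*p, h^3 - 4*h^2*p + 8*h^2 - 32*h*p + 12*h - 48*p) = h^2 + 8*h + 12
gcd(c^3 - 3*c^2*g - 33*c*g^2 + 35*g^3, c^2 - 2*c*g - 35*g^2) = c^2 - 2*c*g - 35*g^2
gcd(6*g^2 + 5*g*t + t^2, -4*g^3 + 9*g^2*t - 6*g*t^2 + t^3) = 1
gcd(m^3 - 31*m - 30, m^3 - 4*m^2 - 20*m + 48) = m - 6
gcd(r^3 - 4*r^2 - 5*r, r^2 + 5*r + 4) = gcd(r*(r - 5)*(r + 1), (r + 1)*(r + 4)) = r + 1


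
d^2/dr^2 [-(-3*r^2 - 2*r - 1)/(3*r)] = 2/(3*r^3)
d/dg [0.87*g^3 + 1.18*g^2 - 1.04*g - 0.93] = 2.61*g^2 + 2.36*g - 1.04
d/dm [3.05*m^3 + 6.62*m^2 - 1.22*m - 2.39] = 9.15*m^2 + 13.24*m - 1.22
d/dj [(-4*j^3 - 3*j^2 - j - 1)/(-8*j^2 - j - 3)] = (32*j^4 + 8*j^3 + 31*j^2 + 2*j + 2)/(64*j^4 + 16*j^3 + 49*j^2 + 6*j + 9)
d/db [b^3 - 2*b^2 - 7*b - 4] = 3*b^2 - 4*b - 7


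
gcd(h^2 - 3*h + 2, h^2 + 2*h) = 1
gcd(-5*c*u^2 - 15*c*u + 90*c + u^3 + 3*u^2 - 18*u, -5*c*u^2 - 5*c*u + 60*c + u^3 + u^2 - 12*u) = -5*c*u + 15*c + u^2 - 3*u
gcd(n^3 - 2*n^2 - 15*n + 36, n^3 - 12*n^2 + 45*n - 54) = n^2 - 6*n + 9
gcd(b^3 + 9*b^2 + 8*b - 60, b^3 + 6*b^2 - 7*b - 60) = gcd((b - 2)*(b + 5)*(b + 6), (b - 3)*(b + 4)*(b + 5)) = b + 5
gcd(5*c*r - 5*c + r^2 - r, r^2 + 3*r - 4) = r - 1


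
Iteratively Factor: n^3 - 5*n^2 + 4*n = (n - 4)*(n^2 - n) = (n - 4)*(n - 1)*(n)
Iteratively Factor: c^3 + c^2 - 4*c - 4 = (c + 2)*(c^2 - c - 2) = (c + 1)*(c + 2)*(c - 2)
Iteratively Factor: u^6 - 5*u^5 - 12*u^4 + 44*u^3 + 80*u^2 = (u)*(u^5 - 5*u^4 - 12*u^3 + 44*u^2 + 80*u) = u*(u - 5)*(u^4 - 12*u^2 - 16*u) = u^2*(u - 5)*(u^3 - 12*u - 16) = u^2*(u - 5)*(u + 2)*(u^2 - 2*u - 8) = u^2*(u - 5)*(u + 2)^2*(u - 4)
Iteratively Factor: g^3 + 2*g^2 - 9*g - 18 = (g + 2)*(g^2 - 9) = (g + 2)*(g + 3)*(g - 3)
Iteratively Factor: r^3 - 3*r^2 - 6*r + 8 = (r + 2)*(r^2 - 5*r + 4) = (r - 4)*(r + 2)*(r - 1)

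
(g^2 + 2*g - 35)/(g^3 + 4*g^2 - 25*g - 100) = (g + 7)/(g^2 + 9*g + 20)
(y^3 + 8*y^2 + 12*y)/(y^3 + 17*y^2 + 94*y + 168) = y*(y + 2)/(y^2 + 11*y + 28)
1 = 1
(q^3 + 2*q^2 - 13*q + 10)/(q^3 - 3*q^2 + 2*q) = (q + 5)/q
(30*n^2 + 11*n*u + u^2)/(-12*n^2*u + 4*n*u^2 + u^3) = (5*n + u)/(u*(-2*n + u))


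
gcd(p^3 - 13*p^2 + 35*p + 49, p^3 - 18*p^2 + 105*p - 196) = p^2 - 14*p + 49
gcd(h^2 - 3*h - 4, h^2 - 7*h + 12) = h - 4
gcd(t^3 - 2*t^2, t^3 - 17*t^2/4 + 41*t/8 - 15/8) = 1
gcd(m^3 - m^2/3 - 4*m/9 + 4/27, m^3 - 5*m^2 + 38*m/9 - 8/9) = m^2 - m + 2/9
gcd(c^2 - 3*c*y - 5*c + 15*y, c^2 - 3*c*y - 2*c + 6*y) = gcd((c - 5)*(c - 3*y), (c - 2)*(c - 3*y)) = -c + 3*y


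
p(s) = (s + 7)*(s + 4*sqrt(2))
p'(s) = 2*s + 4*sqrt(2) + 7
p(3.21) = 90.53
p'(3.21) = 19.08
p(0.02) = 39.85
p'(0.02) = 12.70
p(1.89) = 67.09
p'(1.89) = 16.44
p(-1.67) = 21.25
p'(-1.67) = 9.32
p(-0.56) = 32.82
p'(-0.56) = 11.54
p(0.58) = 47.28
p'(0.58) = 13.82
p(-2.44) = 14.67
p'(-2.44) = 7.78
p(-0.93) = 28.69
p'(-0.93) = 10.80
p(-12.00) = 31.72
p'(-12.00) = -11.34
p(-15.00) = 74.75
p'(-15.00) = -17.34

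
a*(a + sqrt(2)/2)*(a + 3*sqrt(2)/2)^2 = a^4 + 7*sqrt(2)*a^3/2 + 15*a^2/2 + 9*sqrt(2)*a/4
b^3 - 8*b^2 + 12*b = b*(b - 6)*(b - 2)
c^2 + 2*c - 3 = (c - 1)*(c + 3)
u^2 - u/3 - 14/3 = (u - 7/3)*(u + 2)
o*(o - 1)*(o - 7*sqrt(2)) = o^3 - 7*sqrt(2)*o^2 - o^2 + 7*sqrt(2)*o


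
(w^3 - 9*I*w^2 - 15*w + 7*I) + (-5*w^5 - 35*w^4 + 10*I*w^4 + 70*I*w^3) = -5*w^5 - 35*w^4 + 10*I*w^4 + w^3 + 70*I*w^3 - 9*I*w^2 - 15*w + 7*I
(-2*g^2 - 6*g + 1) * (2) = -4*g^2 - 12*g + 2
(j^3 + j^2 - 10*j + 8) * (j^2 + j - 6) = j^5 + 2*j^4 - 15*j^3 - 8*j^2 + 68*j - 48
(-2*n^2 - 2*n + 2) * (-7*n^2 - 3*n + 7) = 14*n^4 + 20*n^3 - 22*n^2 - 20*n + 14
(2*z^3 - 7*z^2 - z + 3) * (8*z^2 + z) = 16*z^5 - 54*z^4 - 15*z^3 + 23*z^2 + 3*z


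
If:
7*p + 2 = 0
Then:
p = -2/7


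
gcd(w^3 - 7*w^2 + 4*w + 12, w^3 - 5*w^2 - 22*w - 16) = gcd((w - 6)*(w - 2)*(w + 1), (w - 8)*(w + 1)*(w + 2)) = w + 1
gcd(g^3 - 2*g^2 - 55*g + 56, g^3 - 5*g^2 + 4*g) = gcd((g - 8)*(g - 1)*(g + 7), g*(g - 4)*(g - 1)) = g - 1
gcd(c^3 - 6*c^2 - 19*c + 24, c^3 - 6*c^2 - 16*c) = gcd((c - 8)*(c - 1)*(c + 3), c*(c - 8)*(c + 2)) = c - 8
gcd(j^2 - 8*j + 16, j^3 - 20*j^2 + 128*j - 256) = j - 4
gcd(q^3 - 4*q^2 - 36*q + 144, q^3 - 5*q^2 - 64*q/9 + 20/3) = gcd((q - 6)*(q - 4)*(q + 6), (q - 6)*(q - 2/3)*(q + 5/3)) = q - 6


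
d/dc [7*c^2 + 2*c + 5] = 14*c + 2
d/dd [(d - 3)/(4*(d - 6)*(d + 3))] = (-d^2 + 6*d - 27)/(4*(d^4 - 6*d^3 - 27*d^2 + 108*d + 324))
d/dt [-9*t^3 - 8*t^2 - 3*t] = -27*t^2 - 16*t - 3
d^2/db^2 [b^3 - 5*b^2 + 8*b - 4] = 6*b - 10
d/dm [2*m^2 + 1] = 4*m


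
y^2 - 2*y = y*(y - 2)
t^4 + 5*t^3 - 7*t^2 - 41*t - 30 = (t - 3)*(t + 1)*(t + 2)*(t + 5)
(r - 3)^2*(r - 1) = r^3 - 7*r^2 + 15*r - 9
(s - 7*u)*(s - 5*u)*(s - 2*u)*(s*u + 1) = s^4*u - 14*s^3*u^2 + s^3 + 59*s^2*u^3 - 14*s^2*u - 70*s*u^4 + 59*s*u^2 - 70*u^3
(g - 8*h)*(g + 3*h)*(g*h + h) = g^3*h - 5*g^2*h^2 + g^2*h - 24*g*h^3 - 5*g*h^2 - 24*h^3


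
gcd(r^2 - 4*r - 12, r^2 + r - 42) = r - 6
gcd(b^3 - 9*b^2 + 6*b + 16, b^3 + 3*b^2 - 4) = 1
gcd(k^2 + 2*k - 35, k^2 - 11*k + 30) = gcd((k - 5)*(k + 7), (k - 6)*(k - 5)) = k - 5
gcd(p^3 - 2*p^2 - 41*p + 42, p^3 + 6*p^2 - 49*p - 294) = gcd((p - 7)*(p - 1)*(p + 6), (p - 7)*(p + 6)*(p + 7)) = p^2 - p - 42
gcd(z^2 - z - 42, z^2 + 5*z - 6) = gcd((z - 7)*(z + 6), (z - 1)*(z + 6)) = z + 6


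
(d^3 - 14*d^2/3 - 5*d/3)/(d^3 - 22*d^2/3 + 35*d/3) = (3*d + 1)/(3*d - 7)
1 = 1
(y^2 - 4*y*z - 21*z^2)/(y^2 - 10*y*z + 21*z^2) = (y + 3*z)/(y - 3*z)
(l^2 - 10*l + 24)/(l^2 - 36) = (l - 4)/(l + 6)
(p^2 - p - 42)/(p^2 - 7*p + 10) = (p^2 - p - 42)/(p^2 - 7*p + 10)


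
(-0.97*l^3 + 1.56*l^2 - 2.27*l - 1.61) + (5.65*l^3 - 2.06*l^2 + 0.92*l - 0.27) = 4.68*l^3 - 0.5*l^2 - 1.35*l - 1.88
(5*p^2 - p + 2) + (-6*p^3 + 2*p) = -6*p^3 + 5*p^2 + p + 2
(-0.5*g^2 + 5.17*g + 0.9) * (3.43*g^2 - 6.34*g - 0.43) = -1.715*g^4 + 20.9031*g^3 - 29.4758*g^2 - 7.9291*g - 0.387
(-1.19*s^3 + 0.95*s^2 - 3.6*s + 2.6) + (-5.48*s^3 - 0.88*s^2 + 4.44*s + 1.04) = -6.67*s^3 + 0.07*s^2 + 0.84*s + 3.64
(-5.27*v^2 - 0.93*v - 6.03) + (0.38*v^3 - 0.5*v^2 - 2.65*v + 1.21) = 0.38*v^3 - 5.77*v^2 - 3.58*v - 4.82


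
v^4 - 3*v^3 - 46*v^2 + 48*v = v*(v - 8)*(v - 1)*(v + 6)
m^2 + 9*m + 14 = (m + 2)*(m + 7)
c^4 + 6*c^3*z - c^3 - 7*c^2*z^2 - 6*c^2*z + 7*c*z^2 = c*(c - 1)*(c - z)*(c + 7*z)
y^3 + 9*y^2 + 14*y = y*(y + 2)*(y + 7)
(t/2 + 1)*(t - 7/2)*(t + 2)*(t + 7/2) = t^4/2 + 2*t^3 - 33*t^2/8 - 49*t/2 - 49/2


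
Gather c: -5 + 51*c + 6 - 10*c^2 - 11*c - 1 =-10*c^2 + 40*c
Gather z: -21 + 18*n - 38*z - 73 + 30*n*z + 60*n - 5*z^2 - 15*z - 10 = 78*n - 5*z^2 + z*(30*n - 53) - 104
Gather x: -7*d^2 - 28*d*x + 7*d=-7*d^2 - 28*d*x + 7*d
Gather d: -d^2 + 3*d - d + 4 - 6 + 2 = -d^2 + 2*d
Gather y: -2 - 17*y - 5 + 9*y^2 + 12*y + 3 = 9*y^2 - 5*y - 4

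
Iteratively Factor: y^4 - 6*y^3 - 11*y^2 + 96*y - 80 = (y - 1)*(y^3 - 5*y^2 - 16*y + 80) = (y - 1)*(y + 4)*(y^2 - 9*y + 20) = (y - 4)*(y - 1)*(y + 4)*(y - 5)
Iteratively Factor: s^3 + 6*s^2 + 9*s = (s + 3)*(s^2 + 3*s) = (s + 3)^2*(s)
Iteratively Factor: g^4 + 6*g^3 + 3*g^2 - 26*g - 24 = (g - 2)*(g^3 + 8*g^2 + 19*g + 12) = (g - 2)*(g + 1)*(g^2 + 7*g + 12) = (g - 2)*(g + 1)*(g + 3)*(g + 4)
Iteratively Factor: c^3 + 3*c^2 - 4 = (c + 2)*(c^2 + c - 2) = (c - 1)*(c + 2)*(c + 2)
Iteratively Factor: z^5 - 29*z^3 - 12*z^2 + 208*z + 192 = (z - 4)*(z^4 + 4*z^3 - 13*z^2 - 64*z - 48) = (z - 4)*(z + 3)*(z^3 + z^2 - 16*z - 16) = (z - 4)*(z + 3)*(z + 4)*(z^2 - 3*z - 4) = (z - 4)^2*(z + 3)*(z + 4)*(z + 1)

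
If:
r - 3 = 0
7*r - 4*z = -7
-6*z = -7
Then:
No Solution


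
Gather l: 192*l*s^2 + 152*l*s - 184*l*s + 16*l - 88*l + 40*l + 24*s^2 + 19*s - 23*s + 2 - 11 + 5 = l*(192*s^2 - 32*s - 32) + 24*s^2 - 4*s - 4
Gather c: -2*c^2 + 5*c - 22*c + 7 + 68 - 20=-2*c^2 - 17*c + 55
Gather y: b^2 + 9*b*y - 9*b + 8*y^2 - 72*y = b^2 - 9*b + 8*y^2 + y*(9*b - 72)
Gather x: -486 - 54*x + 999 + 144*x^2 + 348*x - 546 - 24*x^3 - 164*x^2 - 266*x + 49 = -24*x^3 - 20*x^2 + 28*x + 16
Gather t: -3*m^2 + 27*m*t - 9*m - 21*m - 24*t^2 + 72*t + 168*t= -3*m^2 - 30*m - 24*t^2 + t*(27*m + 240)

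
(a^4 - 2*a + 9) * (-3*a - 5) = -3*a^5 - 5*a^4 + 6*a^2 - 17*a - 45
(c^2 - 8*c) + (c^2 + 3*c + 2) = 2*c^2 - 5*c + 2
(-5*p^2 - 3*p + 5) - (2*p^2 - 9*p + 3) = -7*p^2 + 6*p + 2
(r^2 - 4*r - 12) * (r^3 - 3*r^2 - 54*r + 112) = r^5 - 7*r^4 - 54*r^3 + 364*r^2 + 200*r - 1344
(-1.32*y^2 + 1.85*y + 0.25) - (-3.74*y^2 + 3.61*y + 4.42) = 2.42*y^2 - 1.76*y - 4.17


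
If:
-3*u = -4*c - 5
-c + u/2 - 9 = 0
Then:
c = -49/2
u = -31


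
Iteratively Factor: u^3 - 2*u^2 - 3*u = (u - 3)*(u^2 + u) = u*(u - 3)*(u + 1)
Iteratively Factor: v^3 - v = (v - 1)*(v^2 + v) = (v - 1)*(v + 1)*(v)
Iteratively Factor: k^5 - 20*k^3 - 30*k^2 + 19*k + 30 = (k - 1)*(k^4 + k^3 - 19*k^2 - 49*k - 30) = (k - 5)*(k - 1)*(k^3 + 6*k^2 + 11*k + 6) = (k - 5)*(k - 1)*(k + 2)*(k^2 + 4*k + 3) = (k - 5)*(k - 1)*(k + 1)*(k + 2)*(k + 3)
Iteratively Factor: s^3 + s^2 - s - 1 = (s - 1)*(s^2 + 2*s + 1) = (s - 1)*(s + 1)*(s + 1)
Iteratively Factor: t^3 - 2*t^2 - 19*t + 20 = (t + 4)*(t^2 - 6*t + 5) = (t - 5)*(t + 4)*(t - 1)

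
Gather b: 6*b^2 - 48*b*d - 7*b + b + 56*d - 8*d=6*b^2 + b*(-48*d - 6) + 48*d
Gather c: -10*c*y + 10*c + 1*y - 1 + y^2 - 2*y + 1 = c*(10 - 10*y) + y^2 - y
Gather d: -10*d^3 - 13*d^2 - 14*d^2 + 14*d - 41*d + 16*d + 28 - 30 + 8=-10*d^3 - 27*d^2 - 11*d + 6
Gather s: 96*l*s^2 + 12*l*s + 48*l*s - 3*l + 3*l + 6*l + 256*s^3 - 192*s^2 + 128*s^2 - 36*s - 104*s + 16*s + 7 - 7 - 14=6*l + 256*s^3 + s^2*(96*l - 64) + s*(60*l - 124) - 14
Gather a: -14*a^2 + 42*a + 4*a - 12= -14*a^2 + 46*a - 12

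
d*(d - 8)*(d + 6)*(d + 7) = d^4 + 5*d^3 - 62*d^2 - 336*d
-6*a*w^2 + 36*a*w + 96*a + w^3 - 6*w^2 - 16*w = (-6*a + w)*(w - 8)*(w + 2)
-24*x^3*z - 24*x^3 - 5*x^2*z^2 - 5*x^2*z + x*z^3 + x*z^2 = (-8*x + z)*(3*x + z)*(x*z + x)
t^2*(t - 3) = t^3 - 3*t^2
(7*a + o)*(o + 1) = 7*a*o + 7*a + o^2 + o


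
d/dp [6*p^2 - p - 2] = 12*p - 1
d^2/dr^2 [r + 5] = 0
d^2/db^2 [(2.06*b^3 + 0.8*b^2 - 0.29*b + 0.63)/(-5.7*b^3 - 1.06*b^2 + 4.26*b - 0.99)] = (-2.27373675443232e-13*b^7 - 27.09096*b^6 - 243.59292*b^5 - 212.16996*b^4 - 60.6360559999999*b^3 + 125.065296*b^2 + 24.459516*b - 20.6658)/(185.193*b^9 + 103.3182*b^8 - 396.00864*b^7 - 56.747204*b^6 + 331.853832*b^5 - 83.18862*b^4 - 87.37173*b^3 + 57.01509*b^2 - 12.525678*b + 0.970299)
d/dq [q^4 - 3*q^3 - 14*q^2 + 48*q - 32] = 4*q^3 - 9*q^2 - 28*q + 48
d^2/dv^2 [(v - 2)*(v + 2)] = 2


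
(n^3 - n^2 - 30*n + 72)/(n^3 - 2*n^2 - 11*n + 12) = (n^2 + 3*n - 18)/(n^2 + 2*n - 3)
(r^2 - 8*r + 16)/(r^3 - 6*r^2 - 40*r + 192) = (r - 4)/(r^2 - 2*r - 48)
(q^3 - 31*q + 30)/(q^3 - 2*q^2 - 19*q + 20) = (q + 6)/(q + 4)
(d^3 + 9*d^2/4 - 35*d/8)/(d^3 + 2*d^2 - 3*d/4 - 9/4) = d*(8*d^2 + 18*d - 35)/(2*(4*d^3 + 8*d^2 - 3*d - 9))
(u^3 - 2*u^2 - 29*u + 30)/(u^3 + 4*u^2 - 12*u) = (u^3 - 2*u^2 - 29*u + 30)/(u*(u^2 + 4*u - 12))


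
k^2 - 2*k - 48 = (k - 8)*(k + 6)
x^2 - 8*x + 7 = (x - 7)*(x - 1)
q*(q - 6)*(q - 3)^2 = q^4 - 12*q^3 + 45*q^2 - 54*q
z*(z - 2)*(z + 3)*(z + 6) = z^4 + 7*z^3 - 36*z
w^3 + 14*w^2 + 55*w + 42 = (w + 1)*(w + 6)*(w + 7)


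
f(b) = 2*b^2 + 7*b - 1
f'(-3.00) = -5.00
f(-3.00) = -4.00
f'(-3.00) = -5.00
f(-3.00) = -4.00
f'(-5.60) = -15.40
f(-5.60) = 22.52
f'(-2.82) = -4.28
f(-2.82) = -4.84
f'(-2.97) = -4.88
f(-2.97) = -4.15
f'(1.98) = 14.92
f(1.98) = 20.70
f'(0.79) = 10.16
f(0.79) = 5.78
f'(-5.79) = -16.16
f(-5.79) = 25.52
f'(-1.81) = -0.24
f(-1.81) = -7.12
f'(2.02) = 15.08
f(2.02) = 21.30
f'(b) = 4*b + 7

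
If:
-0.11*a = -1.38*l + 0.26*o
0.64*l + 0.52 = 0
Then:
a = -2.36363636363636*o - 10.1931818181818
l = -0.81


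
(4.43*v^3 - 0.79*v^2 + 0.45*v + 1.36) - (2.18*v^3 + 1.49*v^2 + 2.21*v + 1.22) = 2.25*v^3 - 2.28*v^2 - 1.76*v + 0.14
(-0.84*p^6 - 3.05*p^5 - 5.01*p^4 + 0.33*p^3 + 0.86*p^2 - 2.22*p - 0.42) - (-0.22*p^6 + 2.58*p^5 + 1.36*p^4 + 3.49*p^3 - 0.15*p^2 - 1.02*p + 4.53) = -0.62*p^6 - 5.63*p^5 - 6.37*p^4 - 3.16*p^3 + 1.01*p^2 - 1.2*p - 4.95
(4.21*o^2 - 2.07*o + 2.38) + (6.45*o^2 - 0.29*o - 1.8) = 10.66*o^2 - 2.36*o + 0.58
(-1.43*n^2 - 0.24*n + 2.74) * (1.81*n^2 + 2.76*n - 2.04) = -2.5883*n^4 - 4.3812*n^3 + 7.2142*n^2 + 8.052*n - 5.5896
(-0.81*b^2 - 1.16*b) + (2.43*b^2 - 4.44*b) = 1.62*b^2 - 5.6*b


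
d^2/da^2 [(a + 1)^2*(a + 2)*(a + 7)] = 12*a^2 + 66*a + 66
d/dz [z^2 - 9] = 2*z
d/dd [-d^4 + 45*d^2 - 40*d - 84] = -4*d^3 + 90*d - 40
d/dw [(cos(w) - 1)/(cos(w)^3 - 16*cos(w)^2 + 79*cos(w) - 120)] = (67*cos(w) - 19*cos(2*w) + cos(3*w) + 63)*sin(w)/(2*(cos(w)^3 - 16*cos(w)^2 + 79*cos(w) - 120)^2)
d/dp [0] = 0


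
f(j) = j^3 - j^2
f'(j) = 3*j^2 - 2*j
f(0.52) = -0.13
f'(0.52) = -0.23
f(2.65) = 11.59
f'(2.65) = 15.77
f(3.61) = 34.01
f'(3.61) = 31.88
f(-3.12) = -40.11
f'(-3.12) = 35.44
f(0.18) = -0.03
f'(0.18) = -0.26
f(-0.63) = -0.65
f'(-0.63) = 2.45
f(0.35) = -0.08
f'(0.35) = -0.33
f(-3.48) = -54.25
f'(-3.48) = 43.29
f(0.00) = 0.00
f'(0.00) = 0.00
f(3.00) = 18.00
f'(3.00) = 21.00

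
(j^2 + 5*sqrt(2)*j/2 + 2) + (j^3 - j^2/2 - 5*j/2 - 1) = j^3 + j^2/2 - 5*j/2 + 5*sqrt(2)*j/2 + 1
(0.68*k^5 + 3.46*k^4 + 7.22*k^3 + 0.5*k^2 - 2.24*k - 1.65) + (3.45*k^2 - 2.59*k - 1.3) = 0.68*k^5 + 3.46*k^4 + 7.22*k^3 + 3.95*k^2 - 4.83*k - 2.95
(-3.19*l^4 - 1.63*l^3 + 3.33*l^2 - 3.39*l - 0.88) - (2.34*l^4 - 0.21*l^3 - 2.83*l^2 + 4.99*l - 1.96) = -5.53*l^4 - 1.42*l^3 + 6.16*l^2 - 8.38*l + 1.08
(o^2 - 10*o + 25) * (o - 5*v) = o^3 - 5*o^2*v - 10*o^2 + 50*o*v + 25*o - 125*v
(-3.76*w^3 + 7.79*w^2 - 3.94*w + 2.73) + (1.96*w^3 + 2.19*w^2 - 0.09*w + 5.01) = -1.8*w^3 + 9.98*w^2 - 4.03*w + 7.74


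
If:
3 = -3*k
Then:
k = -1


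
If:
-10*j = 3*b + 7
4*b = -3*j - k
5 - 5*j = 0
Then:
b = -17/3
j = 1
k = 59/3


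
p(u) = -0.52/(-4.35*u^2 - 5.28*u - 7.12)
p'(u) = -0.52*(8.7*u + 5.28)/(-4.35*u^2 - 5.28*u - 7.12)^2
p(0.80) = 0.04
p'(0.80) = -0.03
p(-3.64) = 0.01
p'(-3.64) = 0.01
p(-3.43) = 0.01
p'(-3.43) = 0.01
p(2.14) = 0.01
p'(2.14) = -0.01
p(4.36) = 0.00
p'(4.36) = -0.00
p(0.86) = 0.03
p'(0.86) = -0.03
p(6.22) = 0.00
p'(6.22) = -0.00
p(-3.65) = 0.01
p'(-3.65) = 0.01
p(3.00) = 0.01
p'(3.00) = -0.00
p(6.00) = 0.00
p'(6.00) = -0.00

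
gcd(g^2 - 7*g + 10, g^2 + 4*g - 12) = g - 2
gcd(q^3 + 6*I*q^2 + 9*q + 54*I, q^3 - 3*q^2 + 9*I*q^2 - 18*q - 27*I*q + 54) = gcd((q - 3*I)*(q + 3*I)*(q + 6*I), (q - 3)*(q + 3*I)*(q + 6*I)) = q^2 + 9*I*q - 18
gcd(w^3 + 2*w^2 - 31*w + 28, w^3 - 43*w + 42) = w^2 + 6*w - 7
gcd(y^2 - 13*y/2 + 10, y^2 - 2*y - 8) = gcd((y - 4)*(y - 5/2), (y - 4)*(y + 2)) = y - 4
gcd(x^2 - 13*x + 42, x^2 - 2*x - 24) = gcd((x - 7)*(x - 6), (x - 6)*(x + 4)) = x - 6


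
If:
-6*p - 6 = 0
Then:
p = -1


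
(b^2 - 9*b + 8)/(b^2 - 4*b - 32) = (b - 1)/(b + 4)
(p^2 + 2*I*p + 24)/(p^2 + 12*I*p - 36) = (p - 4*I)/(p + 6*I)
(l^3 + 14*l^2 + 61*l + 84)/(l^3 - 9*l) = (l^2 + 11*l + 28)/(l*(l - 3))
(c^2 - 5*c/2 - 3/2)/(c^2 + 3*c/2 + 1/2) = (c - 3)/(c + 1)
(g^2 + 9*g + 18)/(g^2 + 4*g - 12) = (g + 3)/(g - 2)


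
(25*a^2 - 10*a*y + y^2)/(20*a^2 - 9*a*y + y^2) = (-5*a + y)/(-4*a + y)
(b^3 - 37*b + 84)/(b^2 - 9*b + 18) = (b^2 + 3*b - 28)/(b - 6)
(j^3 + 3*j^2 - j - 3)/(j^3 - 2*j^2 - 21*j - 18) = (j - 1)/(j - 6)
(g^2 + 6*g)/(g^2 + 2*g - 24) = g/(g - 4)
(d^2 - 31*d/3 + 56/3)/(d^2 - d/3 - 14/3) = (d - 8)/(d + 2)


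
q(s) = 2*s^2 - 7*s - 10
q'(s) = 4*s - 7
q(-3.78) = 45.04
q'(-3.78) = -22.12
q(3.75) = -8.12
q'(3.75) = 8.00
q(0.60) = -13.48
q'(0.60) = -4.60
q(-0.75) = -3.62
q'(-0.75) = -10.00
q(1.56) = -16.05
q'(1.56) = -0.76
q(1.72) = -16.12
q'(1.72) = -0.12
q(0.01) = -10.07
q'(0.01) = -6.96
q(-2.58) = 21.37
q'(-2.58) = -17.32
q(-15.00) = 545.00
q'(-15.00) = -67.00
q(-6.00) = 104.00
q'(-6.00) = -31.00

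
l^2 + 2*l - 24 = (l - 4)*(l + 6)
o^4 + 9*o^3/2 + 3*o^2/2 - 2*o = o*(o - 1/2)*(o + 1)*(o + 4)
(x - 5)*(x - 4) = x^2 - 9*x + 20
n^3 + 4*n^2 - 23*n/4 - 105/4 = (n - 5/2)*(n + 3)*(n + 7/2)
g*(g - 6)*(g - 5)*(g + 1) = g^4 - 10*g^3 + 19*g^2 + 30*g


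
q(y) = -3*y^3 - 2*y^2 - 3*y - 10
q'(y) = -9*y^2 - 4*y - 3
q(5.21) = -504.18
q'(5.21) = -268.14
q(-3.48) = 102.65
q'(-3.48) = -98.07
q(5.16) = -490.90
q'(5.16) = -263.27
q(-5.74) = 508.68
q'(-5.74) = -276.57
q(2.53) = -78.97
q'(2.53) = -70.73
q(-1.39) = -1.64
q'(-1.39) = -14.83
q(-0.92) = -6.60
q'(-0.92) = -6.94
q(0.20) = -10.70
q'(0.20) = -4.16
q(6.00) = -748.00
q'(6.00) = -351.00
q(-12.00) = 4922.00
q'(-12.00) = -1251.00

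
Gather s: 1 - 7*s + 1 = 2 - 7*s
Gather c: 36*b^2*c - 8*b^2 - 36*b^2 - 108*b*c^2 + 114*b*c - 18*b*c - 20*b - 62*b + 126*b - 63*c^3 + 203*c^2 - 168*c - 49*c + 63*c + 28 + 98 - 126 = -44*b^2 + 44*b - 63*c^3 + c^2*(203 - 108*b) + c*(36*b^2 + 96*b - 154)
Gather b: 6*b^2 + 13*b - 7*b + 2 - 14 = 6*b^2 + 6*b - 12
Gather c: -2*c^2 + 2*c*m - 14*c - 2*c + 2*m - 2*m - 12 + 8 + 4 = -2*c^2 + c*(2*m - 16)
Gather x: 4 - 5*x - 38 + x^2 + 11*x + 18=x^2 + 6*x - 16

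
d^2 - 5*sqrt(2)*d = d*(d - 5*sqrt(2))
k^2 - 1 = (k - 1)*(k + 1)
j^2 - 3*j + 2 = (j - 2)*(j - 1)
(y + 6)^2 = y^2 + 12*y + 36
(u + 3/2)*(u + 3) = u^2 + 9*u/2 + 9/2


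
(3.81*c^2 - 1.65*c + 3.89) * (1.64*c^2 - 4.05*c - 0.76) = 6.2484*c^4 - 18.1365*c^3 + 10.1665*c^2 - 14.5005*c - 2.9564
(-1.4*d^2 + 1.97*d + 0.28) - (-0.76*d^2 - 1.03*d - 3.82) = -0.64*d^2 + 3.0*d + 4.1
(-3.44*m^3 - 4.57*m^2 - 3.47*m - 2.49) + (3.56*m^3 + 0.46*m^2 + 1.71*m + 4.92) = 0.12*m^3 - 4.11*m^2 - 1.76*m + 2.43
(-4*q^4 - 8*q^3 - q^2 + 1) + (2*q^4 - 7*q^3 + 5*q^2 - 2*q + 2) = -2*q^4 - 15*q^3 + 4*q^2 - 2*q + 3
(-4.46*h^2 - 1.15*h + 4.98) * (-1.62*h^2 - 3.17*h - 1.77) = 7.2252*h^4 + 16.0012*h^3 + 3.4721*h^2 - 13.7511*h - 8.8146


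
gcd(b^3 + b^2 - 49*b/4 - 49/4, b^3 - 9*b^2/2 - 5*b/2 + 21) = b - 7/2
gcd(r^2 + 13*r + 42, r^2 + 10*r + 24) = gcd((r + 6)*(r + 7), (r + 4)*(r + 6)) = r + 6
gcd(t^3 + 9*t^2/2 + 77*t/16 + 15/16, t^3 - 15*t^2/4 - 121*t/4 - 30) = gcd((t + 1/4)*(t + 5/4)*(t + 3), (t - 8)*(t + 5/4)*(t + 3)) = t^2 + 17*t/4 + 15/4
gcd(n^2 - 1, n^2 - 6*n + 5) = n - 1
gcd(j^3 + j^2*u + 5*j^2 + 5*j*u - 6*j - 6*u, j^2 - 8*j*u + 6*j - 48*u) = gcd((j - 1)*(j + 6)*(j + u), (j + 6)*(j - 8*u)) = j + 6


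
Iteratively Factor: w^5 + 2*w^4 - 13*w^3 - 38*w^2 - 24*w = (w + 1)*(w^4 + w^3 - 14*w^2 - 24*w) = (w + 1)*(w + 2)*(w^3 - w^2 - 12*w) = (w - 4)*(w + 1)*(w + 2)*(w^2 + 3*w) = (w - 4)*(w + 1)*(w + 2)*(w + 3)*(w)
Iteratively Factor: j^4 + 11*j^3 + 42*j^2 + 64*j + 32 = (j + 1)*(j^3 + 10*j^2 + 32*j + 32) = (j + 1)*(j + 4)*(j^2 + 6*j + 8) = (j + 1)*(j + 2)*(j + 4)*(j + 4)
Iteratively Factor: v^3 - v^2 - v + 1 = (v - 1)*(v^2 - 1) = (v - 1)^2*(v + 1)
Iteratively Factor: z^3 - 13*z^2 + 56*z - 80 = (z - 4)*(z^2 - 9*z + 20) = (z - 4)^2*(z - 5)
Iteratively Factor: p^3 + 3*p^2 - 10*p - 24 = (p + 2)*(p^2 + p - 12) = (p + 2)*(p + 4)*(p - 3)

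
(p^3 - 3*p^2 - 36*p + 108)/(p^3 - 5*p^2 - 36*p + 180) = (p - 3)/(p - 5)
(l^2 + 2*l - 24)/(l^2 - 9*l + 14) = (l^2 + 2*l - 24)/(l^2 - 9*l + 14)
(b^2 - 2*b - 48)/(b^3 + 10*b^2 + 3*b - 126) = (b - 8)/(b^2 + 4*b - 21)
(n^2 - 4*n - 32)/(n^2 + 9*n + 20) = (n - 8)/(n + 5)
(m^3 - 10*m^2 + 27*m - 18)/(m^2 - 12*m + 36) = (m^2 - 4*m + 3)/(m - 6)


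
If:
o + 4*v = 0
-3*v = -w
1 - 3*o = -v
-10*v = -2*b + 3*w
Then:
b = -19/26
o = 4/13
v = -1/13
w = -3/13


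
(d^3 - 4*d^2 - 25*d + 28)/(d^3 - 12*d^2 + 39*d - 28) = (d + 4)/(d - 4)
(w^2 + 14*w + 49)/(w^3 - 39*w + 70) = (w + 7)/(w^2 - 7*w + 10)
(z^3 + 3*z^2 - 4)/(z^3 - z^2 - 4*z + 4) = (z + 2)/(z - 2)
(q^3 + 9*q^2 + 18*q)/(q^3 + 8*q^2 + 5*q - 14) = q*(q^2 + 9*q + 18)/(q^3 + 8*q^2 + 5*q - 14)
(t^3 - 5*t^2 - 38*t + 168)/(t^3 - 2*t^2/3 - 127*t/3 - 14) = 3*(t - 4)/(3*t + 1)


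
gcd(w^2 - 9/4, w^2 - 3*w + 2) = 1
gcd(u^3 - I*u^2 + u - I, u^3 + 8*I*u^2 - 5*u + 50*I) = 1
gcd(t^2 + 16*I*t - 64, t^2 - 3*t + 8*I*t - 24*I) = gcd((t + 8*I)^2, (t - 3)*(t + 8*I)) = t + 8*I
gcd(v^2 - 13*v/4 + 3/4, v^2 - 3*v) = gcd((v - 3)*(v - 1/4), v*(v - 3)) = v - 3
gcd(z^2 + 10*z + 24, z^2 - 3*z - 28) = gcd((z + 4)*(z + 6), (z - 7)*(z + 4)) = z + 4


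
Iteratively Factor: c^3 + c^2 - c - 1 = (c + 1)*(c^2 - 1) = (c - 1)*(c + 1)*(c + 1)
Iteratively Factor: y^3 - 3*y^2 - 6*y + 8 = (y - 4)*(y^2 + y - 2) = (y - 4)*(y - 1)*(y + 2)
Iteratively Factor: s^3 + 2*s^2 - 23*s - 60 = (s - 5)*(s^2 + 7*s + 12) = (s - 5)*(s + 3)*(s + 4)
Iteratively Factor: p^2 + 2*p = (p)*(p + 2)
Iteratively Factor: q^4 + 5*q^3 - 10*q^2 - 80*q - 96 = (q + 3)*(q^3 + 2*q^2 - 16*q - 32) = (q + 2)*(q + 3)*(q^2 - 16) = (q - 4)*(q + 2)*(q + 3)*(q + 4)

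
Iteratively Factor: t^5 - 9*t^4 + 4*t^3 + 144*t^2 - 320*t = (t - 4)*(t^4 - 5*t^3 - 16*t^2 + 80*t) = (t - 4)*(t + 4)*(t^3 - 9*t^2 + 20*t) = (t - 5)*(t - 4)*(t + 4)*(t^2 - 4*t) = t*(t - 5)*(t - 4)*(t + 4)*(t - 4)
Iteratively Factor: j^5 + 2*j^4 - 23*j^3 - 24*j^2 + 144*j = (j)*(j^4 + 2*j^3 - 23*j^2 - 24*j + 144) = j*(j - 3)*(j^3 + 5*j^2 - 8*j - 48) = j*(j - 3)^2*(j^2 + 8*j + 16) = j*(j - 3)^2*(j + 4)*(j + 4)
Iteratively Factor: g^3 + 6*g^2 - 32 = (g + 4)*(g^2 + 2*g - 8) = (g + 4)^2*(g - 2)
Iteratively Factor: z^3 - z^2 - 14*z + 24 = (z - 2)*(z^2 + z - 12) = (z - 2)*(z + 4)*(z - 3)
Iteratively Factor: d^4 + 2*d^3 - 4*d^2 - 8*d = (d + 2)*(d^3 - 4*d) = (d - 2)*(d + 2)*(d^2 + 2*d) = d*(d - 2)*(d + 2)*(d + 2)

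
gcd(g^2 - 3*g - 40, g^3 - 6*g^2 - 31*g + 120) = g^2 - 3*g - 40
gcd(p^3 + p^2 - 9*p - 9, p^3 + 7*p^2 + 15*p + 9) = p^2 + 4*p + 3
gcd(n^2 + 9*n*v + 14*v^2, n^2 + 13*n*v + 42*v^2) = n + 7*v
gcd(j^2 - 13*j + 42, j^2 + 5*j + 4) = 1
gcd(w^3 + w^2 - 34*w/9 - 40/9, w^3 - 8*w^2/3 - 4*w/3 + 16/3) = w^2 - 2*w/3 - 8/3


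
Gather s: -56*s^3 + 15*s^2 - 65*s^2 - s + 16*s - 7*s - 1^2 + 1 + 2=-56*s^3 - 50*s^2 + 8*s + 2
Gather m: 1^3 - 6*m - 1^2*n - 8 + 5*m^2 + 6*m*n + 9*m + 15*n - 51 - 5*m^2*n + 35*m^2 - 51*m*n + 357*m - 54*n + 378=m^2*(40 - 5*n) + m*(360 - 45*n) - 40*n + 320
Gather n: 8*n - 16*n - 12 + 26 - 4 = 10 - 8*n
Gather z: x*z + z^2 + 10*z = z^2 + z*(x + 10)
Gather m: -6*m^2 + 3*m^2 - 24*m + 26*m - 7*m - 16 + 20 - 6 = -3*m^2 - 5*m - 2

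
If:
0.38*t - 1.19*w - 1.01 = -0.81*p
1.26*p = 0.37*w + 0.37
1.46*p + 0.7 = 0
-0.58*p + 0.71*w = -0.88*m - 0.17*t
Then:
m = 2.69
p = -0.48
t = -4.56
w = -2.63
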